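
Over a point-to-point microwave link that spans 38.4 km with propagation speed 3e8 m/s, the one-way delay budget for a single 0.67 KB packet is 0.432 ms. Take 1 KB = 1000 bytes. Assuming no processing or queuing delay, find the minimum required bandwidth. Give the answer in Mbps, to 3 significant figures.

17.6 Mbps

L = 5360 bits.
Propagation delay = 38400 / 300000000 = 0.128 ms.
Transmission budget = 0.432 − 0.128 = 0.304 ms.
R ≥ L / t_tx = 5360 bits / 0.000304 s = 17.6 Mbps.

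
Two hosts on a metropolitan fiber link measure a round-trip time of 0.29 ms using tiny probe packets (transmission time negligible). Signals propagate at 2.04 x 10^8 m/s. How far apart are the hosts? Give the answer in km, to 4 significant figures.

One-way propagation = RTT/2 = 0.145 ms.
d = s × t = 204000000 × 0.000145 = 29.58 km.

29.58 km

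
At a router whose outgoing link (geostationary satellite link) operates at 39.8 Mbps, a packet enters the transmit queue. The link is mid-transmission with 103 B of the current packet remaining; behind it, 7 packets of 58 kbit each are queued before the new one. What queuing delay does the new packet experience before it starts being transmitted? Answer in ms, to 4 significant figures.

Each queued packet: L/R = 58000/39800000 = 1.45729 ms.
7 queued → 10.201 ms.
Plus remaining 824 bits of current packet: 0.0207035 ms.
Queuing delay = 10.22 ms.

10.22 ms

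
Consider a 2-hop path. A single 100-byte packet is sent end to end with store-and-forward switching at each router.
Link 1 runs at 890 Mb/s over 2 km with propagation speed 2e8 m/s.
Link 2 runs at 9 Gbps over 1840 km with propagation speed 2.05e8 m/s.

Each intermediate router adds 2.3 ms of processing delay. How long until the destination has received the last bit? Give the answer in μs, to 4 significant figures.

11290 μs

L = 100 × 8 = 800 bits.
Transmission delays (L/R per hop): 0.898876, 0.0888889 μs; sum = 0.987765 μs.
Propagation delays (d/s per hop): 10, 8975.61 μs; sum = 8985.61 μs.
Processing at 1 router(s): 1 × 2.3 ms = 2300 μs.
End-to-end = 11290 μs.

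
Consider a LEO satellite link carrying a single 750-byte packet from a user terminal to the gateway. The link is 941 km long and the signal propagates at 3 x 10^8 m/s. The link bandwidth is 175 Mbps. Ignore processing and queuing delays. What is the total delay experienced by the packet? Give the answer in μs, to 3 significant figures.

L = 750 × 8 = 6000 bits.
Transmission delay = L/R = 6000 / 175000000 = 34.2857 μs.
Propagation delay = d/s = 941000 m / 300000000 m/s = 3136.67 μs.
Total = 3170 μs.

3170 μs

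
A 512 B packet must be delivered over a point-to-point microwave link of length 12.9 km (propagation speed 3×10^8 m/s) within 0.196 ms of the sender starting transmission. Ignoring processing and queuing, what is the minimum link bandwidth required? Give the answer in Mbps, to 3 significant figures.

26.8 Mbps

L = 4096 bits.
Propagation delay = 12900 / 300000000 = 0.043 ms.
Transmission budget = 0.196 − 0.043 = 0.153 ms.
R ≥ L / t_tx = 4096 bits / 0.000153 s = 26.8 Mbps.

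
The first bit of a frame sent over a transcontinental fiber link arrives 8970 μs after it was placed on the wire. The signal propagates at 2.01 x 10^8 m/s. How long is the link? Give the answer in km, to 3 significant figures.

d = s × t_prop = 2.01e+08 × 0.00897 = 1800 km.

1800 km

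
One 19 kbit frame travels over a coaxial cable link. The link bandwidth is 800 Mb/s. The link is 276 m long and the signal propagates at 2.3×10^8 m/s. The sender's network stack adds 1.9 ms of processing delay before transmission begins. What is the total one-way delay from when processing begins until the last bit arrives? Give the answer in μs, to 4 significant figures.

L = 19000 bits.
Transmission delay = L/R = 19000 / 800000000 = 23.75 μs.
Propagation delay = d/s = 276 m / 2.3e+08 m/s = 1.2 μs.
Plus processing delay 1.9 ms = 1900 μs.
Total = 1925 μs.

1925 μs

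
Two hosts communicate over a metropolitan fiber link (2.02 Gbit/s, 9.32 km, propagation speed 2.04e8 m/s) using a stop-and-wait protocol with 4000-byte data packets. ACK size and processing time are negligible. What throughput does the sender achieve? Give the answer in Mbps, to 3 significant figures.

t_tx = L/R = 32000/2020000000 = 1.58416e-05 s.
t_prop = 9320/204000000 = 4.56863e-05 s; RTT = 9.13725e-05 s.
Cycle = t_tx + RTT = 0.000107214 s.
Throughput = L / cycle = 32000 / 0.000107214 = 298 Mbps.

298 Mbps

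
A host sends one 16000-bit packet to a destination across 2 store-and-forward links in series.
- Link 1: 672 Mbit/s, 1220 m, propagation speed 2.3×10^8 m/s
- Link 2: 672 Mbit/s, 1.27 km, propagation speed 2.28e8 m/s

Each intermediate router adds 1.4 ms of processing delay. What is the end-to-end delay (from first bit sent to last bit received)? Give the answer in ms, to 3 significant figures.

1.46 ms

Transmission delay per hop = L/R = 16000/672000000 = 0.0238095 ms; 2 hops → 0.047619 ms.
Propagation delays (d/s per hop): 0.00530435, 0.00557018 ms; sum = 0.0108745 ms.
Processing at 1 router(s): 1 × 1.4 ms = 1.4 ms.
End-to-end = 1.46 ms.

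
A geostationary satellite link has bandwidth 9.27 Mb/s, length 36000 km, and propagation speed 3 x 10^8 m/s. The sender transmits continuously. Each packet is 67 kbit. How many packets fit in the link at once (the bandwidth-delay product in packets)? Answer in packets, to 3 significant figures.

16.6 packets

Propagation delay = 36000000 / 300000000 = 0.12 s.
BDP = R × t_prop = 9270000 × 0.12 = 1112400 bits.
In packets of 67000 bits: 16.6 packets.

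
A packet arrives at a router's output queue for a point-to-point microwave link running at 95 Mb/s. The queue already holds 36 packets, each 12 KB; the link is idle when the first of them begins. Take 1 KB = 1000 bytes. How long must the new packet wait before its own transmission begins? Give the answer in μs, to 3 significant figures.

Each queued packet: L/R = 96000/95000000 = 1010.53 μs.
36 queued → 36378.9 μs.
Queuing delay = 36400 μs.

36400 μs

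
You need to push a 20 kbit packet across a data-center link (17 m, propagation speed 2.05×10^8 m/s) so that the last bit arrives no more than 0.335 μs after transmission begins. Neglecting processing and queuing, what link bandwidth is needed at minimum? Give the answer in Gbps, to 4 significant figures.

79.34 Gbps

Propagation delay = 17 / 2.05e+08 = 0.0829268 μs.
Transmission budget = 0.335 − 0.0829268 = 0.252073 μs.
R ≥ L / t_tx = 20000 bits / 2.52073e-07 s = 79.34 Gbps.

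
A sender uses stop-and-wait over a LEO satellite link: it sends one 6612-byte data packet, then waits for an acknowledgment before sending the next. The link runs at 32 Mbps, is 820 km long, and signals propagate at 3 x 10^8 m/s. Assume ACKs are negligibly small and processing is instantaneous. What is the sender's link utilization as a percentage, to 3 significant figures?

23.2 %

t_tx = L/R = 52896/32000000 = 0.001653 s.
t_prop = 820000/300000000 = 0.00273333 s; RTT = 0.00546667 s.
Cycle = t_tx + RTT = 0.00711967 s.
Utilization = t_tx / cycle = 0.001653/0.00711967 = 23.2 %.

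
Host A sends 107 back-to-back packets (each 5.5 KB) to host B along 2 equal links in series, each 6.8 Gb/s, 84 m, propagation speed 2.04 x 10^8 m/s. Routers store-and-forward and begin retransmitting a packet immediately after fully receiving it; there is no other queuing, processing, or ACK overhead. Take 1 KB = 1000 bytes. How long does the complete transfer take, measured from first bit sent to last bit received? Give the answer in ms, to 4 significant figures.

0.6996 ms

Per-hop transmission t_tx = L/R = 44000/6800000000 = 0.00647059 ms.
Per-hop propagation t_prop = 84/204000000 = 0.000411765 ms.
Pipeline fill: first packet needs 2·t_tx to clear all hops; remaining 106 packets each add one t_tx.
Total = (2+107-1)·t_tx + 2·t_prop = 108·0.00647059 + 2·0.000411765 = 0.6996 ms.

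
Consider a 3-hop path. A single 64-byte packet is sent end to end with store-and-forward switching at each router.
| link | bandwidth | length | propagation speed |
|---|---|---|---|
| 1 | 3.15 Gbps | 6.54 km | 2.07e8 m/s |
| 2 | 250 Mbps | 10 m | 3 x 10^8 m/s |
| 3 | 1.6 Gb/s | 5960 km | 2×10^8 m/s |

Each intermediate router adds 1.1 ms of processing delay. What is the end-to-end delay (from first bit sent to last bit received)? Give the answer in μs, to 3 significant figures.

32000 μs

L = 64 × 8 = 512 bits.
Transmission delays (L/R per hop): 0.16254, 2.048, 0.32 μs; sum = 2.53054 μs.
Propagation delays (d/s per hop): 31.5942, 0.0333333, 29800 μs; sum = 29831.6 μs.
Processing at 2 router(s): 2 × 1.1 ms = 2200 μs.
End-to-end = 32000 μs.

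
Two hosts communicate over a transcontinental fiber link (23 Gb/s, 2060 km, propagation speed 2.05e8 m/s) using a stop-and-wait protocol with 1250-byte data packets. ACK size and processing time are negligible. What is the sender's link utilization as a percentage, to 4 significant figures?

0.002163 %

t_tx = L/R = 10000/23000000000 = 4.34783e-07 s.
t_prop = 2060000/2.05e+08 = 0.0100488 s; RTT = 0.0200976 s.
Cycle = t_tx + RTT = 0.020098 s.
Utilization = t_tx / cycle = 4.34783e-07/0.020098 = 0.002163 %.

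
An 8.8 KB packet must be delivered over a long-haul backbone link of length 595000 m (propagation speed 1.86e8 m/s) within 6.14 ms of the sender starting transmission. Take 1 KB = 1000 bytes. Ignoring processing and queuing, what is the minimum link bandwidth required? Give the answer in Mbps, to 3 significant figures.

23.9 Mbps

L = 70400 bits.
Propagation delay = 595000 / 186000000 = 3.19892 ms.
Transmission budget = 6.14 − 3.19892 = 2.94108 ms.
R ≥ L / t_tx = 70400 bits / 0.00294108 s = 23.9 Mbps.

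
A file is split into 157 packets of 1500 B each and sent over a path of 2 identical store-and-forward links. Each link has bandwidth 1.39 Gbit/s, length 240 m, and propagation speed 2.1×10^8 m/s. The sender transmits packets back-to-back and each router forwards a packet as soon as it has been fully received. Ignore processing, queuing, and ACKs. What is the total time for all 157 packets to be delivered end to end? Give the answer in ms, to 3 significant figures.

1.37 ms

Per-hop transmission t_tx = L/R = 12000/1390000000 = 0.00863309 ms.
Per-hop propagation t_prop = 240/210000000 = 0.00114286 ms.
Pipeline fill: first packet needs 2·t_tx to clear all hops; remaining 156 packets each add one t_tx.
Total = (2+157-1)·t_tx + 2·t_prop = 158·0.00863309 + 2·0.00114286 = 1.37 ms.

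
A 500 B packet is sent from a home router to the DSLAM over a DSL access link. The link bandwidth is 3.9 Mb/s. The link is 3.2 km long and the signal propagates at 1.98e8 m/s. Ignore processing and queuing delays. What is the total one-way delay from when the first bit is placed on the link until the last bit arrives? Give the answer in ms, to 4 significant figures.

1.042 ms

L = 500 × 8 = 4000 bits.
Transmission delay = L/R = 4000 / 3900000 = 1.02564 ms.
Propagation delay = d/s = 3200 m / 198000000 m/s = 0.0161616 ms.
Total = 1.042 ms.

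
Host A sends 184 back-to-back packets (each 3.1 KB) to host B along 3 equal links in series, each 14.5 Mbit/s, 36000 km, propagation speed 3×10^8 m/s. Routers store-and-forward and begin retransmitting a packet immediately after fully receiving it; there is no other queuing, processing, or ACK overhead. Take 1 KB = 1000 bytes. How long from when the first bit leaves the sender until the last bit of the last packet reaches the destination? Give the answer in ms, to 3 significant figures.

Per-hop transmission t_tx = L/R = 24800/14500000 = 1.71034 ms.
Per-hop propagation t_prop = 36000000/300000000 = 120 ms.
Pipeline fill: first packet needs 3·t_tx to clear all hops; remaining 183 packets each add one t_tx.
Total = (3+184-1)·t_tx + 3·t_prop = 186·1.71034 + 3·120 = 678 ms.

678 ms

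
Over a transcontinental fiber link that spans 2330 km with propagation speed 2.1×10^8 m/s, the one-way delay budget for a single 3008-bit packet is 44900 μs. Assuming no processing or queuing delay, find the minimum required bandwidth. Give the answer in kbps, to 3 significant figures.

Propagation delay = 2330000 / 210000000 = 11095.2 μs.
Transmission budget = 44900 − 11095.2 = 33804.8 μs.
R ≥ L / t_tx = 3008 bits / 0.0338048 s = 89.0 kbps.

89.0 kbps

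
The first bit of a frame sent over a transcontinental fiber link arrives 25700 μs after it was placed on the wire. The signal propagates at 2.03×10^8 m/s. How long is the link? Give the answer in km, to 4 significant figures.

d = s × t_prop = 2.03e+08 × 0.0257 = 5217 km.

5217 km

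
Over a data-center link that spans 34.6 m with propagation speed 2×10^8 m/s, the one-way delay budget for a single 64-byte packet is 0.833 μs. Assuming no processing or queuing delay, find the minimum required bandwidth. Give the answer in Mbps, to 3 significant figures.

776 Mbps

L = 512 bits.
Propagation delay = 34.6 / 200000000 = 0.173 μs.
Transmission budget = 0.833 − 0.173 = 0.66 μs.
R ≥ L / t_tx = 512 bits / 6.6e-07 s = 776 Mbps.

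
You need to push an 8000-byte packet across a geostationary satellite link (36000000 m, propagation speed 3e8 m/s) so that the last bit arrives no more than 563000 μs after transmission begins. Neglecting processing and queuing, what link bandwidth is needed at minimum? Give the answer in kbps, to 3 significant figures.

L = 64000 bits.
Propagation delay = 36000000 / 300000000 = 120000 μs.
Transmission budget = 563000 − 120000 = 443000 μs.
R ≥ L / t_tx = 64000 bits / 0.443 s = 144 kbps.

144 kbps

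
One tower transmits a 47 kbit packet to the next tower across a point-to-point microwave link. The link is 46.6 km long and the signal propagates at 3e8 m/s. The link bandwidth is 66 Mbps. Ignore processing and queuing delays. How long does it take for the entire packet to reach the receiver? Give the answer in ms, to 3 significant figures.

L = 47000 bits.
Transmission delay = L/R = 47000 / 66000000 = 0.712121 ms.
Propagation delay = d/s = 46600 m / 300000000 m/s = 0.155333 ms.
Total = 0.867 ms.

0.867 ms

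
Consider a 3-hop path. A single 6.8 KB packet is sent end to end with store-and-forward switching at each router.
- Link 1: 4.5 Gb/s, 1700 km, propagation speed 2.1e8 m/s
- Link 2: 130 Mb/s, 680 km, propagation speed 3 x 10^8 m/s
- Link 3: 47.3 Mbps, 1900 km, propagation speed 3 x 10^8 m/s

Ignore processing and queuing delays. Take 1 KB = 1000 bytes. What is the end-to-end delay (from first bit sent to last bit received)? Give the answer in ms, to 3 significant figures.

18.3 ms

L = 54400 bits.
Transmission delays (L/R per hop): 0.0120889, 0.418462, 1.15011 ms; sum = 1.58066 ms.
Propagation delays (d/s per hop): 8.09524, 2.26667, 6.33333 ms; sum = 16.6952 ms.
End-to-end = 18.3 ms.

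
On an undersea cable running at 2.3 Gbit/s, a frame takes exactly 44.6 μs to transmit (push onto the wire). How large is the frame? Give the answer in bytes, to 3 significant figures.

12800 bytes

L = R × t_tx = 2300000000 b/s × 4.46e-05 s = 102580 bits.
In bytes: 102580 / 8 = 12800 bytes.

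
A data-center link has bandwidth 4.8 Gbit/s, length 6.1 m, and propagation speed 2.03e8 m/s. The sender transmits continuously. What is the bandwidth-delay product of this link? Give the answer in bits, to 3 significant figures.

Propagation delay = 6.1 / 2.03e+08 = 3.00493e-08 s.
BDP = R × t_prop = 4800000000 × 3.00493e-08 = 144.236 bits.

144 bits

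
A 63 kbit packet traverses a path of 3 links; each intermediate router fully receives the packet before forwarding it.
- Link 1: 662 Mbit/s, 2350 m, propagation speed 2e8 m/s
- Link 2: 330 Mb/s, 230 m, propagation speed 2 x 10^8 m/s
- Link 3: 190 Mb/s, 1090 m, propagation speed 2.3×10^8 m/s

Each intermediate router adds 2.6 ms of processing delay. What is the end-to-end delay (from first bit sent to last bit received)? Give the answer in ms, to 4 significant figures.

L = 63000 bits.
Transmission delays (L/R per hop): 0.0951662, 0.190909, 0.331579 ms; sum = 0.617654 ms.
Propagation delays (d/s per hop): 0.01175, 0.00115, 0.00473913 ms; sum = 0.0176391 ms.
Processing at 2 router(s): 2 × 2.6 ms = 5.2 ms.
End-to-end = 5.835 ms.

5.835 ms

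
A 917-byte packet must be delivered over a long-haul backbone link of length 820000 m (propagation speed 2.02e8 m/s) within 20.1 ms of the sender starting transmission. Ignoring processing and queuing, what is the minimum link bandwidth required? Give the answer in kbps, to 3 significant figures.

457 kbps

L = 7336 bits.
Propagation delay = 820000 / 202000000 = 4.05941 ms.
Transmission budget = 20.1 − 4.05941 = 16.0406 ms.
R ≥ L / t_tx = 7336 bits / 0.0160406 s = 457 kbps.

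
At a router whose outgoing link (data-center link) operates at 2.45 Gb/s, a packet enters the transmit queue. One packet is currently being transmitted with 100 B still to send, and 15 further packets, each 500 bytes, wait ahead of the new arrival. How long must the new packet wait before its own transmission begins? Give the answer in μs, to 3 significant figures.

Each queued packet: L/R = 4000/2450000000 = 1.63265 μs.
15 queued → 24.4898 μs.
Plus remaining 800 bits of current packet: 0.326531 μs.
Queuing delay = 24.8 μs.

24.8 μs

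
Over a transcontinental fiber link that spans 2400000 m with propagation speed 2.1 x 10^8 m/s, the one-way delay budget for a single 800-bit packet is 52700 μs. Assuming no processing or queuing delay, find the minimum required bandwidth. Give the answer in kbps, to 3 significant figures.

19.4 kbps

Propagation delay = 2400000 / 210000000 = 11428.6 μs.
Transmission budget = 52700 − 11428.6 = 41271.4 μs.
R ≥ L / t_tx = 800 bits / 0.0412714 s = 19.4 kbps.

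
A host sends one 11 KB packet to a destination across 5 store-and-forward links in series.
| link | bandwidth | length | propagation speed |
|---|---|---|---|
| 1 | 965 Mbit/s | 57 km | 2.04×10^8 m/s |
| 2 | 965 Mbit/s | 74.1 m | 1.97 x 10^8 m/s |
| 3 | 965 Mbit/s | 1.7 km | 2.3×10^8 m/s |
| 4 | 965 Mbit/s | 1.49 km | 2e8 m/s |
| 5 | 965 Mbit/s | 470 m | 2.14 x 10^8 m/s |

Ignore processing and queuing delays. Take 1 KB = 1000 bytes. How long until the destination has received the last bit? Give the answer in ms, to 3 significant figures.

L = 88000 bits.
Transmission delay per hop = L/R = 88000/965000000 = 0.0911917 ms; 5 hops → 0.455959 ms.
Propagation delays (d/s per hop): 0.279412, 0.000376142, 0.0073913, 0.00745, 0.00219626 ms; sum = 0.296825 ms.
End-to-end = 0.753 ms.

0.753 ms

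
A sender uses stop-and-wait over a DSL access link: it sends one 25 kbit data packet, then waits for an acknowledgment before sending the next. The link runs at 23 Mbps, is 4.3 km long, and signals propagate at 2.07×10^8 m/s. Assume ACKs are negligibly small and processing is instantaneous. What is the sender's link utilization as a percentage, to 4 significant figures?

96.32 %

t_tx = L/R = 25000/23000000 = 0.00108696 s.
t_prop = 4300/2.07e+08 = 2.07729e-05 s; RTT = 4.15459e-05 s.
Cycle = t_tx + RTT = 0.0011285 s.
Utilization = t_tx / cycle = 0.00108696/0.0011285 = 96.32 %.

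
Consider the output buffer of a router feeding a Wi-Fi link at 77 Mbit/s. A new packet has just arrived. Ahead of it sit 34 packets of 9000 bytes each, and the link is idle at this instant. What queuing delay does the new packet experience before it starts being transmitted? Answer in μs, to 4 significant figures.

Each queued packet: L/R = 72000/77000000 = 935.065 μs.
34 queued → 31792.2 μs.
Queuing delay = 31790 μs.

31790 μs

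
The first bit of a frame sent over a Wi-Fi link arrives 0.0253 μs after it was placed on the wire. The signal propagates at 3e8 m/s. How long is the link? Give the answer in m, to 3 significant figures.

d = s × t_prop = 300000000 × 2.53e-08 = 7.59 m.

7.59 m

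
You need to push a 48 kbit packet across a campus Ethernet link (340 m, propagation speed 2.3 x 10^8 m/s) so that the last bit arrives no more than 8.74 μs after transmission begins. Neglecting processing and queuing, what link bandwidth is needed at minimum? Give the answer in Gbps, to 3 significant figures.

6.61 Gbps

Propagation delay = 340 / 2.3e+08 = 1.47826 μs.
Transmission budget = 8.74 − 1.47826 = 7.26174 μs.
R ≥ L / t_tx = 48000 bits / 7.26174e-06 s = 6.61 Gbps.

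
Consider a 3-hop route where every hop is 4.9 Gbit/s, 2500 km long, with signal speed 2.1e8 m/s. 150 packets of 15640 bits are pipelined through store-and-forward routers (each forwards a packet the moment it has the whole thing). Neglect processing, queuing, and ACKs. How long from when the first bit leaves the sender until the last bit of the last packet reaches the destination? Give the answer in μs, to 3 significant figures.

Per-hop transmission t_tx = L/R = 15640/4900000000 = 3.19184 μs.
Per-hop propagation t_prop = 2500000/210000000 = 11904.8 μs.
Pipeline fill: first packet needs 3·t_tx to clear all hops; remaining 149 packets each add one t_tx.
Total = (3+150-1)·t_tx + 3·t_prop = 152·3.19184 + 3·11904.8 = 36200 μs.

36200 μs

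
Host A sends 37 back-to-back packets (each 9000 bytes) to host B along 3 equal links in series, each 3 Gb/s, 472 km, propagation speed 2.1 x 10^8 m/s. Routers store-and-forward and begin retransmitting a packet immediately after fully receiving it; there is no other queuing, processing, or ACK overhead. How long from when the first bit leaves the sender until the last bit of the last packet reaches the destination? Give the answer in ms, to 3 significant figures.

Per-hop transmission t_tx = L/R = 72000/3000000000 = 0.024 ms.
Per-hop propagation t_prop = 472000/210000000 = 2.24762 ms.
Pipeline fill: first packet needs 3·t_tx to clear all hops; remaining 36 packets each add one t_tx.
Total = (3+37-1)·t_tx + 3·t_prop = 39·0.024 + 3·2.24762 = 7.68 ms.

7.68 ms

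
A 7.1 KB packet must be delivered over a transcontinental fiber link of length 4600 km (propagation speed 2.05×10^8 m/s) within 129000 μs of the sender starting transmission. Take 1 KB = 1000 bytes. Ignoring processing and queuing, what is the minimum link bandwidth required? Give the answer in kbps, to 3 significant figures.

533 kbps

L = 56800 bits.
Propagation delay = 4600000 / 2.05e+08 = 22439 μs.
Transmission budget = 129000 − 22439 = 106561 μs.
R ≥ L / t_tx = 56800 bits / 0.106561 s = 533 kbps.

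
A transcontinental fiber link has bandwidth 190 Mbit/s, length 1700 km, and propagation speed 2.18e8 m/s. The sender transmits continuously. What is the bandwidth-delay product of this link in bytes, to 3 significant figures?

Propagation delay = 1700000 / 2.18e+08 = 0.00779817 s.
BDP = R × t_prop = 190000000 × 0.00779817 = 1481650 bits.
In bytes: 1481650/8 = 185000 bytes.

185000 bytes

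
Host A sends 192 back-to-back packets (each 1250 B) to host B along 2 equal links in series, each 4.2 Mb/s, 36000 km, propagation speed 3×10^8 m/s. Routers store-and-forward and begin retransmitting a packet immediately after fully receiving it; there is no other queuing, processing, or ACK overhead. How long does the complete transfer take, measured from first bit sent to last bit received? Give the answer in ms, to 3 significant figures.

Per-hop transmission t_tx = L/R = 10000/4200000 = 2.38095 ms.
Per-hop propagation t_prop = 36000000/300000000 = 120 ms.
Pipeline fill: first packet needs 2·t_tx to clear all hops; remaining 191 packets each add one t_tx.
Total = (2+192-1)·t_tx + 2·t_prop = 193·2.38095 + 2·120 = 700 ms.

700 ms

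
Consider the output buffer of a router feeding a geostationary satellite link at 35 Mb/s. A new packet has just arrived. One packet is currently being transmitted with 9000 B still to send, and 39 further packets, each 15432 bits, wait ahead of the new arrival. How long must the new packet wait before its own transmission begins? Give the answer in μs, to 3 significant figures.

19300 μs

Each queued packet: L/R = 15432/35000000 = 440.914 μs.
39 queued → 17195.7 μs.
Plus remaining 72000 bits of current packet: 2057.14 μs.
Queuing delay = 19300 μs.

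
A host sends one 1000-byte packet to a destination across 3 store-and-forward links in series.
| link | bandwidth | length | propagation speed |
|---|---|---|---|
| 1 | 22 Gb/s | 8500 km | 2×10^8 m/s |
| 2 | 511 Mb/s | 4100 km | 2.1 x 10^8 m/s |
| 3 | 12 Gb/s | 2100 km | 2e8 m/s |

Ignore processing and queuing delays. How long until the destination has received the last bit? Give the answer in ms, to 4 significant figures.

72.54 ms

L = 1000 × 8 = 8000 bits.
Transmission delays (L/R per hop): 0.000363636, 0.0156556, 0.000666667 ms; sum = 0.0166859 ms.
Propagation delays (d/s per hop): 42.5, 19.5238, 10.5 ms; sum = 72.5238 ms.
End-to-end = 72.54 ms.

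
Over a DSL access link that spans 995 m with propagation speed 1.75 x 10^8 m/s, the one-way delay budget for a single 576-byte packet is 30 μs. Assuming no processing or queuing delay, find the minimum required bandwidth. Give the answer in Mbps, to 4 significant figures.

L = 4608 bits.
Propagation delay = 995 / 175000000 = 5.68571 μs.
Transmission budget = 30 − 5.68571 = 24.3143 μs.
R ≥ L / t_tx = 4608 bits / 2.43143e-05 s = 189.5 Mbps.

189.5 Mbps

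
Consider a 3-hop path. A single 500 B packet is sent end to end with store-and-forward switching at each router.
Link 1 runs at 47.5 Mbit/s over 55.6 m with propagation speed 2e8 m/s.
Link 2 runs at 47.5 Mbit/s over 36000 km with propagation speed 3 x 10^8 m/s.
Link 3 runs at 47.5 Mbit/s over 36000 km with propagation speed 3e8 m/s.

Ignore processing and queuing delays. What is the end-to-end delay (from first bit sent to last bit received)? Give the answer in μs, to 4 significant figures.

L = 500 × 8 = 4000 bits.
Transmission delay per hop = L/R = 4000/47500000 = 84.2105 μs; 3 hops → 252.632 μs.
Propagation delays (d/s per hop): 0.278, 120000, 120000 μs; sum = 240000 μs.
End-to-end = 240300 μs.

240300 μs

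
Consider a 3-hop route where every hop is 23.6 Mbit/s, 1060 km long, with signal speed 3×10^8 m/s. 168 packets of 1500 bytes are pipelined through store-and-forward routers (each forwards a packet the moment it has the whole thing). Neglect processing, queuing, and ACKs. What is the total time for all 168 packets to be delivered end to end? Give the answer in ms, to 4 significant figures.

Per-hop transmission t_tx = L/R = 12000/23600000 = 0.508475 ms.
Per-hop propagation t_prop = 1060000/300000000 = 3.53333 ms.
Pipeline fill: first packet needs 3·t_tx to clear all hops; remaining 167 packets each add one t_tx.
Total = (3+168-1)·t_tx + 3·t_prop = 170·0.508475 + 3·3.53333 = 97.04 ms.

97.04 ms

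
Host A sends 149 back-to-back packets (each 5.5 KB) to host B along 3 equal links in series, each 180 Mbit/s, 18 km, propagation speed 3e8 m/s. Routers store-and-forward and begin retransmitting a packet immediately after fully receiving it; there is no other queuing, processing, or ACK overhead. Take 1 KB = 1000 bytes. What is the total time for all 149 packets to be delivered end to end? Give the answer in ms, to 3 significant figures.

37.1 ms

Per-hop transmission t_tx = L/R = 44000/180000000 = 0.244444 ms.
Per-hop propagation t_prop = 18000/300000000 = 0.06 ms.
Pipeline fill: first packet needs 3·t_tx to clear all hops; remaining 148 packets each add one t_tx.
Total = (3+149-1)·t_tx + 3·t_prop = 151·0.244444 + 3·0.06 = 37.1 ms.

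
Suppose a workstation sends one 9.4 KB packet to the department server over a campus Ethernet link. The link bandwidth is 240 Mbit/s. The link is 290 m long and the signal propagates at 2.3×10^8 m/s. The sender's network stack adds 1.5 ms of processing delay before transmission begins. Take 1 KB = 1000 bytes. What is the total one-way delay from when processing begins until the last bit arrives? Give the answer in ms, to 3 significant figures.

L = 75200 bits.
Transmission delay = L/R = 75200 / 240000000 = 0.313333 ms.
Propagation delay = d/s = 290 m / 2.3e+08 m/s = 0.00126087 ms.
Plus processing delay 1.5 ms = 1.5 ms.
Total = 1.81 ms.

1.81 ms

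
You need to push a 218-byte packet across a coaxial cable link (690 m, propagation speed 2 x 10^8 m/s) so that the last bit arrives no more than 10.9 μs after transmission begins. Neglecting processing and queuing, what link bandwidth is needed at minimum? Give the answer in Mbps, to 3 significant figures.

L = 1744 bits.
Propagation delay = 690 / 200000000 = 3.45 μs.
Transmission budget = 10.9 − 3.45 = 7.45 μs.
R ≥ L / t_tx = 1744 bits / 7.45e-06 s = 234 Mbps.

234 Mbps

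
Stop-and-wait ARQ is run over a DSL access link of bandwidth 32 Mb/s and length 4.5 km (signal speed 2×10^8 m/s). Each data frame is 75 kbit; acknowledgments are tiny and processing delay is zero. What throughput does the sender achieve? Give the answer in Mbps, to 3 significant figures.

t_tx = L/R = 75000/32000000 = 0.00234375 s.
t_prop = 4500/200000000 = 2.25e-05 s; RTT = 4.5e-05 s.
Cycle = t_tx + RTT = 0.00238875 s.
Throughput = L / cycle = 75000 / 0.00238875 = 31.4 Mbps.

31.4 Mbps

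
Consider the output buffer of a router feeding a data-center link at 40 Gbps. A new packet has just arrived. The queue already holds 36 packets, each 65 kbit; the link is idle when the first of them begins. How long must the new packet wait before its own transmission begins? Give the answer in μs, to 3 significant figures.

Each queued packet: L/R = 65000/40000000000 = 1.625 μs.
36 queued → 58.5 μs.
Queuing delay = 58.5 μs.

58.5 μs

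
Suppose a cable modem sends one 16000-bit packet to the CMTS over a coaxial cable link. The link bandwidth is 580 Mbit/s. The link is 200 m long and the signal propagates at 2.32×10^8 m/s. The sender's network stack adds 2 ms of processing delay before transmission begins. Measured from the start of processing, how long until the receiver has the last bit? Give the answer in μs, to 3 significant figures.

2030 μs

Transmission delay = L/R = 16000 / 580000000 = 27.5862 μs.
Propagation delay = d/s = 200 m / 2.32e+08 m/s = 0.862069 μs.
Plus processing delay 2 ms = 2000 μs.
Total = 2030 μs.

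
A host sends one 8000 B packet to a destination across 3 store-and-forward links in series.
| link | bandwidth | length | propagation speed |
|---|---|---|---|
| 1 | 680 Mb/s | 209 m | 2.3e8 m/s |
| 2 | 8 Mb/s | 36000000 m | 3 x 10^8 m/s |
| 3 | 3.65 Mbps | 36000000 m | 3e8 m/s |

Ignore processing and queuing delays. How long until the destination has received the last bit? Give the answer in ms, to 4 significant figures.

265.6 ms

L = 8000 × 8 = 64000 bits.
Transmission delays (L/R per hop): 0.0941176, 8, 17.5342 ms; sum = 25.6284 ms.
Propagation delays (d/s per hop): 0.000908696, 120, 120 ms; sum = 240.001 ms.
End-to-end = 265.6 ms.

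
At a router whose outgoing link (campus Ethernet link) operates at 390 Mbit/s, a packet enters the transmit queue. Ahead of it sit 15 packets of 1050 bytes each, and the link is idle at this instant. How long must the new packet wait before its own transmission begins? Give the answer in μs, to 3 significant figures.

Each queued packet: L/R = 8400/390000000 = 21.5385 μs.
15 queued → 323.077 μs.
Queuing delay = 323 μs.

323 μs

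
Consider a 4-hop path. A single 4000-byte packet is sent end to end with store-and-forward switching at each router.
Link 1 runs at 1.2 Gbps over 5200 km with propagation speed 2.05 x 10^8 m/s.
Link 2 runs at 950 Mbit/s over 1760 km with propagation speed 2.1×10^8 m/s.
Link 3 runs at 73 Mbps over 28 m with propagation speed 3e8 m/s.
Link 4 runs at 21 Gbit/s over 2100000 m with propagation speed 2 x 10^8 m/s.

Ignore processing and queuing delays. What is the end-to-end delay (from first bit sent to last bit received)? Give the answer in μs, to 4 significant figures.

44750 μs

L = 4000 × 8 = 32000 bits.
Transmission delays (L/R per hop): 26.6667, 33.6842, 438.356, 1.52381 μs; sum = 500.231 μs.
Propagation delays (d/s per hop): 25365.9, 8380.95, 0.0933333, 10500 μs; sum = 44246.9 μs.
End-to-end = 44750 μs.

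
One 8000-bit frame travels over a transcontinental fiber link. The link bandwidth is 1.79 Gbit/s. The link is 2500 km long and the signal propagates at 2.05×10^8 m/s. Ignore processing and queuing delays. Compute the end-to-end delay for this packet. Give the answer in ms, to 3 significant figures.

Transmission delay = L/R = 8000 / 1790000000 = 0.00446927 ms.
Propagation delay = d/s = 2500000 m / 2.05e+08 m/s = 12.1951 ms.
Total = 12.2 ms.

12.2 ms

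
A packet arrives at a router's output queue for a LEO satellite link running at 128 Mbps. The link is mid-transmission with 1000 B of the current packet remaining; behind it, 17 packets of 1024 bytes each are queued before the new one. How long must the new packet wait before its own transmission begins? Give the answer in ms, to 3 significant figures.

1.15 ms

Each queued packet: L/R = 8192/128000000 = 0.064 ms.
17 queued → 1.088 ms.
Plus remaining 8000 bits of current packet: 0.0625 ms.
Queuing delay = 1.15 ms.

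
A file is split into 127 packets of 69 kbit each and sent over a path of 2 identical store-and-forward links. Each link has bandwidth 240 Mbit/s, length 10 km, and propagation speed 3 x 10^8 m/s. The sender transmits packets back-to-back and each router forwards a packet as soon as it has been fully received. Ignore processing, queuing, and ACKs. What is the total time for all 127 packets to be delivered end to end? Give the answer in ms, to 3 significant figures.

Per-hop transmission t_tx = L/R = 69000/240000000 = 0.2875 ms.
Per-hop propagation t_prop = 10000/300000000 = 0.0333333 ms.
Pipeline fill: first packet needs 2·t_tx to clear all hops; remaining 126 packets each add one t_tx.
Total = (2+127-1)·t_tx + 2·t_prop = 128·0.2875 + 2·0.0333333 = 36.9 ms.

36.9 ms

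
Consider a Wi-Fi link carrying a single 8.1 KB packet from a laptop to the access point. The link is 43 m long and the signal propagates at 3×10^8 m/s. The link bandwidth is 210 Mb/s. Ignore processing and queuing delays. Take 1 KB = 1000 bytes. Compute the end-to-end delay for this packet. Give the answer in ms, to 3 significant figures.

0.309 ms

L = 64800 bits.
Transmission delay = L/R = 64800 / 210000000 = 0.308571 ms.
Propagation delay = d/s = 43 m / 300000000 m/s = 0.000143333 ms.
Total = 0.309 ms.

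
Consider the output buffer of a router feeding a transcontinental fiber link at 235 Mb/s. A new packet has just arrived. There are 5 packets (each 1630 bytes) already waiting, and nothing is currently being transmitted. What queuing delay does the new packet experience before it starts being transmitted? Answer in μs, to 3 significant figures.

Each queued packet: L/R = 13040/235000000 = 55.4894 μs.
5 queued → 277.447 μs.
Queuing delay = 277 μs.

277 μs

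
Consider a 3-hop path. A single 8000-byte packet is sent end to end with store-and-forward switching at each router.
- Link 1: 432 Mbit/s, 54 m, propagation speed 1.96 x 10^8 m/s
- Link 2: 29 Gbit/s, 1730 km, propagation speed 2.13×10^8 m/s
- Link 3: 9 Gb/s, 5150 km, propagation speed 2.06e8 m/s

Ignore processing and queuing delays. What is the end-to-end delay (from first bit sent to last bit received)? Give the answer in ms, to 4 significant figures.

33.28 ms

L = 8000 × 8 = 64000 bits.
Transmission delays (L/R per hop): 0.148148, 0.0022069, 0.00711111 ms; sum = 0.157466 ms.
Propagation delays (d/s per hop): 0.00027551, 8.12207, 25 ms; sum = 33.1223 ms.
End-to-end = 33.28 ms.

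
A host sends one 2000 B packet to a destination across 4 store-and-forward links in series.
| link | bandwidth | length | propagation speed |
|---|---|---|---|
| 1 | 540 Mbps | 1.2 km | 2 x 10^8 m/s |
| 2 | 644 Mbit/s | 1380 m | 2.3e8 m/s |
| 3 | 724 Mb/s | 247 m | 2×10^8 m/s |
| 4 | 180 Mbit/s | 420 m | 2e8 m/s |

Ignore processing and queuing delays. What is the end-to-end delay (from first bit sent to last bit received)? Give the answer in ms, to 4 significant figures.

L = 2000 × 8 = 16000 bits.
Transmission delays (L/R per hop): 0.0296296, 0.0248447, 0.0220994, 0.0888889 ms; sum = 0.165463 ms.
Propagation delays (d/s per hop): 0.006, 0.006, 0.001235, 0.0021 ms; sum = 0.015335 ms.
End-to-end = 0.1808 ms.

0.1808 ms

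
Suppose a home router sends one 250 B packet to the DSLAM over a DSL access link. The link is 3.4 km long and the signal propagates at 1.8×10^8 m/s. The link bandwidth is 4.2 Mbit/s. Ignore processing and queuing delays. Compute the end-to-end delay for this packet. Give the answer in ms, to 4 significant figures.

0.4951 ms

L = 250 × 8 = 2000 bits.
Transmission delay = L/R = 2000 / 4200000 = 0.47619 ms.
Propagation delay = d/s = 3400 m / 180000000 m/s = 0.0188889 ms.
Total = 0.4951 ms.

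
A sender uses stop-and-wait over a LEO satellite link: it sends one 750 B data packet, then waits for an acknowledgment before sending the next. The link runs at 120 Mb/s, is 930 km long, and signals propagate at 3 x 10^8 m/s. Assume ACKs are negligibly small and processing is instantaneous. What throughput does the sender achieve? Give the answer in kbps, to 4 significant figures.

t_tx = L/R = 6000/120000000 = 5e-05 s.
t_prop = 930000/300000000 = 0.0031 s; RTT = 0.0062 s.
Cycle = t_tx + RTT = 0.00625 s.
Throughput = L / cycle = 6000 / 0.00625 = 960.0 kbps.

960.0 kbps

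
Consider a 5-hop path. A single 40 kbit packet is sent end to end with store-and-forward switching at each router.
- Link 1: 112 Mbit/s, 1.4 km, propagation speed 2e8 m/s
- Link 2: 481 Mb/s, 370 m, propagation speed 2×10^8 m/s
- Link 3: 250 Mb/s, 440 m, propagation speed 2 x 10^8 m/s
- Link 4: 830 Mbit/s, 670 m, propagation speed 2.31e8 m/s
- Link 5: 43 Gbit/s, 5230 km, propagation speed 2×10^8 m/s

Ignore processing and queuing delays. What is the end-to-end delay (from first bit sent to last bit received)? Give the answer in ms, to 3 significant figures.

26.8 ms

L = 40000 bits.
Transmission delays (L/R per hop): 0.357143, 0.0831601, 0.16, 0.0481928, 0.000930233 ms; sum = 0.649426 ms.
Propagation delays (d/s per hop): 0.007, 0.00185, 0.0022, 0.00290043, 26.15 ms; sum = 26.164 ms.
End-to-end = 26.8 ms.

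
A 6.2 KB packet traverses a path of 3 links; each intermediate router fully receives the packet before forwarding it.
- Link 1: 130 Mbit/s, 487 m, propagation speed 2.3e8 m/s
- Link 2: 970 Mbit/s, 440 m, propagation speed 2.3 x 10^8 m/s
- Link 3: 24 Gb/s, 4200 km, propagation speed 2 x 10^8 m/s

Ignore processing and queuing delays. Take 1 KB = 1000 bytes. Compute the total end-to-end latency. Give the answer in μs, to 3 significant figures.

21400 μs

L = 49600 bits.
Transmission delays (L/R per hop): 381.538, 51.134, 2.06667 μs; sum = 434.739 μs.
Propagation delays (d/s per hop): 2.11739, 1.91304, 21000 μs; sum = 21004 μs.
End-to-end = 21400 μs.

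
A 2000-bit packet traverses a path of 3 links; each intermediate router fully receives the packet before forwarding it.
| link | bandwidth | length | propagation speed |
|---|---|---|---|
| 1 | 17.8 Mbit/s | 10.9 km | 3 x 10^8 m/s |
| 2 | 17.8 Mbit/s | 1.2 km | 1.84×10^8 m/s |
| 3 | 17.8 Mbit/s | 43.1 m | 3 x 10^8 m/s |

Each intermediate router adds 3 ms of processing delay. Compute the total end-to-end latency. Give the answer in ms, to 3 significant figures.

Transmission delay per hop = L/R = 2000/17800000 = 0.11236 ms; 3 hops → 0.337079 ms.
Propagation delays (d/s per hop): 0.0363333, 0.00652174, 0.000143667 ms; sum = 0.0429987 ms.
Processing at 2 router(s): 2 × 3 ms = 6 ms.
End-to-end = 6.38 ms.

6.38 ms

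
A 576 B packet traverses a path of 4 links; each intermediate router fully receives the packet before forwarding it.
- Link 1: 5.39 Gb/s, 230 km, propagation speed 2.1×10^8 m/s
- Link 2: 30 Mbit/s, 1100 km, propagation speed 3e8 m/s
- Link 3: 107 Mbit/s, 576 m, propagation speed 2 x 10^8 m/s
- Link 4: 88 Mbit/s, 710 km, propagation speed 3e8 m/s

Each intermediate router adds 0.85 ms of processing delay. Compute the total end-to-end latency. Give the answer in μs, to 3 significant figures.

9930 μs

L = 576 × 8 = 4608 bits.
Transmission delays (L/R per hop): 0.854917, 153.6, 43.0654, 52.3636 μs; sum = 249.884 μs.
Propagation delays (d/s per hop): 1095.24, 3666.67, 2.88, 2366.67 μs; sum = 7131.45 μs.
Processing at 3 router(s): 3 × 0.85 ms = 2550 μs.
End-to-end = 9930 μs.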